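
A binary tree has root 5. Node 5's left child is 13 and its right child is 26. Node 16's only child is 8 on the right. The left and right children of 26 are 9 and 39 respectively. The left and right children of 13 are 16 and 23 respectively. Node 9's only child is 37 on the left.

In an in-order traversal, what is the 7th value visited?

9

In-order visits the left subtree, then the node, then the right subtree.
At 5: go left to 13.
  At 13: go left to 16.
    At 16: no left child.
    Visit 16.
    At 16: go right to 8.
      8 is a leaf — visit 8.
  Visit 13.
  At 13: go right to 23.
    23 is a leaf — visit 23.
Visit 5.
At 5: go right to 26.
  At 26: go left to 9.
    At 9: go left to 37.
      37 is a leaf — visit 37.
    Visit 9.
    At 9: no right child.
  Visit 26.
  At 26: go right to 39.
    39 is a leaf — visit 39.
Full in-order sequence: 16, 8, 13, 23, 5, 37, 9, 26, 39.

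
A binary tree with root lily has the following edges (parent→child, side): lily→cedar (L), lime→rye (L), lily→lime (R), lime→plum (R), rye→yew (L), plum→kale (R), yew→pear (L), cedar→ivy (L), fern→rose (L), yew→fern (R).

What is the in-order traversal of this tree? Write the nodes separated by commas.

ivy, cedar, lily, pear, yew, rose, fern, rye, lime, plum, kale

In-order visits the left subtree, then the node, then the right subtree.
At lily: go left to cedar.
  At cedar: go left to ivy.
    ivy is a leaf — visit ivy.
  Visit cedar.
  At cedar: no right child.
Visit lily.
At lily: go right to lime.
  At lime: go left to rye.
    At rye: go left to yew.
      At yew: go left to pear.
        pear is a leaf — visit pear.
      Visit yew.
      At yew: go right to fern.
        At fern: go left to rose.
          rose is a leaf — visit rose.
        Visit fern.
        At fern: no right child.
    Visit rye.
    At rye: no right child.
  Visit lime.
  At lime: go right to plum.
    At plum: no left child.
    Visit plum.
    At plum: go right to kale.
      kale is a leaf — visit kale.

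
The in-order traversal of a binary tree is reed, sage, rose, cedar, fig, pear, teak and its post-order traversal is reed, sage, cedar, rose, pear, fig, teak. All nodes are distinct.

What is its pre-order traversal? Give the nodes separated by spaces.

The last element of post-order is the root; it splits in-order into left and right subtrees.
Root teak: left subtree has 6 nodes {reed, sage, rose, cedar, fig, pear}, right has 0 { }.
  Root fig: left subtree has 4 nodes {reed, sage, rose, cedar}, right has 1 {pear}.
    Root rose: left subtree has 2 nodes {reed, sage}, right has 1 {cedar}.
      Root sage: left subtree has 1 node {reed}, right has 0 { }.

teak fig rose sage reed cedar pear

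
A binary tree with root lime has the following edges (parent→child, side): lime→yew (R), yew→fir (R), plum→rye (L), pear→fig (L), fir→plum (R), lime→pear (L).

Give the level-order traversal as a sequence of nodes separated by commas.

Level-order visits nodes level by level from the root, left to right within each level.
Level 0: lime
Level 1: pear, yew
Level 2: fig, fir
Level 3: plum
Level 4: rye

lime, pear, yew, fig, fir, plum, rye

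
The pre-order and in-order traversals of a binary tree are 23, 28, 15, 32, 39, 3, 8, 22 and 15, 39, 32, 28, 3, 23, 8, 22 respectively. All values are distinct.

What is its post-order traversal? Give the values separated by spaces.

39 32 15 3 28 22 8 23

The first element of pre-order is the root; it splits in-order into left and right subtrees.
Root 23: left subtree has 5 nodes {15, 39, 32, 28, 3}, right has 2 {8, 22}.
  Root 28: left subtree has 3 nodes {15, 39, 32}, right has 1 {3}.
    Root 15: left subtree has 0 nodes { }, right has 2 {39, 32}.
      Root 32: left subtree has 1 node {39}, right has 0 { }.
  Root 8: left subtree has 0 nodes { }, right has 1 {22}.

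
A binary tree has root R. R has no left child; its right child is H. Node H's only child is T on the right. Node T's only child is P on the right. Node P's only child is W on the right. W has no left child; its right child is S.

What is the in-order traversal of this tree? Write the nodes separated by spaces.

R H T P W S

In-order visits the left subtree, then the node, then the right subtree.
At R: no left child.
Visit R.
At R: go right to H.
  At H: no left child.
  Visit H.
  At H: go right to T.
    At T: no left child.
    Visit T.
    At T: go right to P.
      At P: no left child.
      Visit P.
      At P: go right to W.
        At W: no left child.
        Visit W.
        At W: go right to S.
          S is a leaf — visit S.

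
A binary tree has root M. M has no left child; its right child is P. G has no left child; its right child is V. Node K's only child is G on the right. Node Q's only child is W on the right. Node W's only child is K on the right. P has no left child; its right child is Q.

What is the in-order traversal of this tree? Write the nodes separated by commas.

M, P, Q, W, K, G, V

In-order visits the left subtree, then the node, then the right subtree.
At M: no left child.
Visit M.
At M: go right to P.
  At P: no left child.
  Visit P.
  At P: go right to Q.
    At Q: no left child.
    Visit Q.
    At Q: go right to W.
      At W: no left child.
      Visit W.
      At W: go right to K.
        At K: no left child.
        Visit K.
        At K: go right to G.
          At G: no left child.
          Visit G.
          At G: go right to V.
            V is a leaf — visit V.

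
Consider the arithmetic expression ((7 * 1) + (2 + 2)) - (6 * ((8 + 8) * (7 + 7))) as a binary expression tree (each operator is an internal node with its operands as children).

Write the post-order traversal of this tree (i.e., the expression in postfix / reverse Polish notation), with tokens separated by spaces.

7 1 * 2 2 + + 6 8 8 + 7 7 + * * -

Post-order on an expression tree gives postfix notation: for each operator, emit left operand, right operand, then the operator.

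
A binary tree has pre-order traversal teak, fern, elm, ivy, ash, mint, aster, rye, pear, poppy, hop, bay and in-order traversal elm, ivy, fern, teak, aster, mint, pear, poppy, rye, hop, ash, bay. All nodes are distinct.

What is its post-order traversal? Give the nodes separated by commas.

The first element of pre-order is the root; it splits in-order into left and right subtrees.
Root teak: left subtree has 3 nodes {elm, ivy, fern}, right has 8 {aster, mint, pear, poppy, rye, hop, ash, bay}.
  Root fern: left subtree has 2 nodes {elm, ivy}, right has 0 { }.
    Root elm: left subtree has 0 nodes { }, right has 1 {ivy}.
  Root ash: left subtree has 6 nodes {aster, mint, pear, poppy, rye, hop}, right has 1 {bay}.
    Root mint: left subtree has 1 node {aster}, right has 4 {pear, poppy, rye, hop}.
      Root rye: left subtree has 2 nodes {pear, poppy}, right has 1 {hop}.
        Root pear: left subtree has 0 nodes { }, right has 1 {poppy}.

ivy, elm, fern, aster, poppy, pear, hop, rye, mint, bay, ash, teak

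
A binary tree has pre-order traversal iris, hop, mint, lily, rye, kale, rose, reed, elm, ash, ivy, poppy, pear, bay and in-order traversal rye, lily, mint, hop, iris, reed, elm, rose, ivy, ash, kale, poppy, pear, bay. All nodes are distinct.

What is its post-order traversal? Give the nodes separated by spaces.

The first element of pre-order is the root; it splits in-order into left and right subtrees.
Root iris: left subtree has 4 nodes {rye, lily, mint, hop}, right has 9 {reed, elm, rose, ivy, ash, kale, poppy, pear, bay}.
  Root hop: left subtree has 3 nodes {rye, lily, mint}, right has 0 { }.
    Root mint: left subtree has 2 nodes {rye, lily}, right has 0 { }.
      Root lily: left subtree has 1 node {rye}, right has 0 { }.
  Root kale: left subtree has 5 nodes {reed, elm, rose, ivy, ash}, right has 3 {poppy, pear, bay}.
    Root rose: left subtree has 2 nodes {reed, elm}, right has 2 {ivy, ash}.
      Root reed: left subtree has 0 nodes { }, right has 1 {elm}.
      Root ash: left subtree has 1 node {ivy}, right has 0 { }.
    Root poppy: left subtree has 0 nodes { }, right has 2 {pear, bay}.
      Root pear: left subtree has 0 nodes { }, right has 1 {bay}.

rye lily mint hop elm reed ivy ash rose bay pear poppy kale iris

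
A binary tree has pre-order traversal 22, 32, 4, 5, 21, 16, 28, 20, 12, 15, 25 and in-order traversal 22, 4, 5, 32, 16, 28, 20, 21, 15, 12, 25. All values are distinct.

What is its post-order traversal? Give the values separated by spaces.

5 4 20 28 16 15 25 12 21 32 22

The first element of pre-order is the root; it splits in-order into left and right subtrees.
Root 22: left subtree has 0 nodes { }, right has 10 {4, 5, 32, 16, 28, 20, 21, 15, 12, 25}.
  Root 32: left subtree has 2 nodes {4, 5}, right has 7 {16, 28, 20, 21, 15, 12, 25}.
    Root 4: left subtree has 0 nodes { }, right has 1 {5}.
    Root 21: left subtree has 3 nodes {16, 28, 20}, right has 3 {15, 12, 25}.
      Root 16: left subtree has 0 nodes { }, right has 2 {28, 20}.
        Root 28: left subtree has 0 nodes { }, right has 1 {20}.
      Root 12: left subtree has 1 node {15}, right has 1 {25}.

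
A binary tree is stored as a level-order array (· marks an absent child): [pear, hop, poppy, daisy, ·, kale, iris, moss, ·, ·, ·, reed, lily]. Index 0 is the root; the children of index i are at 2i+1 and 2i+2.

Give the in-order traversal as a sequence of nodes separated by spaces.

In-order visits the left subtree, then the node, then the right subtree.
At pear: go left to hop.
  At hop: go left to daisy.
    At daisy: go left to moss.
      moss is a leaf — visit moss.
    Visit daisy.
    At daisy: no right child.
  Visit hop.
  At hop: no right child.
Visit pear.
At pear: go right to poppy.
  At poppy: go left to kale.
    At kale: go left to reed.
      reed is a leaf — visit reed.
    Visit kale.
    At kale: go right to lily.
      lily is a leaf — visit lily.
  Visit poppy.
  At poppy: go right to iris.
    iris is a leaf — visit iris.

moss daisy hop pear reed kale lily poppy iris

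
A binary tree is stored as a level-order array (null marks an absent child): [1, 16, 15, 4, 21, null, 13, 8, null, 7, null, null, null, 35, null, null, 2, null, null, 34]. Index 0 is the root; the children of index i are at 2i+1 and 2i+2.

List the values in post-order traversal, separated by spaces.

2 8 4 34 7 21 16 35 13 15 1

Post-order visits the left subtree, then the right subtree, then the node.
At 1: go left to 16.
  At 16: go left to 4.
    At 4: go left to 8.
      At 8: no left child.
      At 8: go right to 2.
        2 is a leaf — visit 2.
      Visit 8.
    At 4: no right child.
    Visit 4.
  At 16: go right to 21.
    At 21: go left to 7.
      At 7: go left to 34.
        34 is a leaf — visit 34.
      At 7: no right child.
      Visit 7.
    At 21: no right child.
    Visit 21.
  Visit 16.
At 1: go right to 15.
  At 15: no left child.
  At 15: go right to 13.
    At 13: go left to 35.
      35 is a leaf — visit 35.
    At 13: no right child.
    Visit 13.
  Visit 15.
Visit 1.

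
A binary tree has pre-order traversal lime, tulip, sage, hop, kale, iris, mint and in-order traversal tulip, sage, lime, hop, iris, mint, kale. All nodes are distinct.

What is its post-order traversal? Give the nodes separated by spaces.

sage tulip mint iris kale hop lime

The first element of pre-order is the root; it splits in-order into left and right subtrees.
Root lime: left subtree has 2 nodes {tulip, sage}, right has 4 {hop, iris, mint, kale}.
  Root tulip: left subtree has 0 nodes { }, right has 1 {sage}.
  Root hop: left subtree has 0 nodes { }, right has 3 {iris, mint, kale}.
    Root kale: left subtree has 2 nodes {iris, mint}, right has 0 { }.
      Root iris: left subtree has 0 nodes { }, right has 1 {mint}.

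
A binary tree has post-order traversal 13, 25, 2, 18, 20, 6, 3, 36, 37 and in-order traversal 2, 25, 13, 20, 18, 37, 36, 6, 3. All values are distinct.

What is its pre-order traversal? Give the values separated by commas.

37, 20, 2, 25, 13, 18, 36, 3, 6

The last element of post-order is the root; it splits in-order into left and right subtrees.
Root 37: left subtree has 5 nodes {2, 25, 13, 20, 18}, right has 3 {36, 6, 3}.
  Root 20: left subtree has 3 nodes {2, 25, 13}, right has 1 {18}.
    Root 2: left subtree has 0 nodes { }, right has 2 {25, 13}.
      Root 25: left subtree has 0 nodes { }, right has 1 {13}.
  Root 36: left subtree has 0 nodes { }, right has 2 {6, 3}.
    Root 3: left subtree has 1 node {6}, right has 0 { }.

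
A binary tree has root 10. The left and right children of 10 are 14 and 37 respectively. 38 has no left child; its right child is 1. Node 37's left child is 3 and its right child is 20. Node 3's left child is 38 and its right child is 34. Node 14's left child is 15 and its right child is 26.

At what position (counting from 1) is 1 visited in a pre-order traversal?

8

Pre-order visits the node, then its left subtree, then its right subtree.
Visit 10.
At 10: go left to 14.
  Visit 14.
  At 14: go left to 15.
    15 is a leaf — visit 15.
  At 14: go right to 26.
    26 is a leaf — visit 26.
At 10: go right to 37.
  Visit 37.
  At 37: go left to 3.
    Visit 3.
    At 3: go left to 38.
      Visit 38.
      At 38: no left child.
      At 38: go right to 1.
        1 is a leaf — visit 1.
    At 3: go right to 34.
      34 is a leaf — visit 34.
  At 37: go right to 20.
    20 is a leaf — visit 20.
Full pre-order sequence: 10, 14, 15, 26, 37, 3, 38, 1, 34, 20.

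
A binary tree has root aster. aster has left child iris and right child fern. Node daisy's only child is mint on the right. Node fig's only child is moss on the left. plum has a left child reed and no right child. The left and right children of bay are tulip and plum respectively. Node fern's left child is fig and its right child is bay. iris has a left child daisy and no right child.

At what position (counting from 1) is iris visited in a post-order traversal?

3

Post-order visits the left subtree, then the right subtree, then the node.
At aster: go left to iris.
  At iris: go left to daisy.
    At daisy: no left child.
    At daisy: go right to mint.
      mint is a leaf — visit mint.
    Visit daisy.
  At iris: no right child.
  Visit iris.
At aster: go right to fern.
  At fern: go left to fig.
    At fig: go left to moss.
      moss is a leaf — visit moss.
    At fig: no right child.
    Visit fig.
  At fern: go right to bay.
    At bay: go left to tulip.
      tulip is a leaf — visit tulip.
    At bay: go right to plum.
      At plum: go left to reed.
        reed is a leaf — visit reed.
      At plum: no right child.
      Visit plum.
    Visit bay.
  Visit fern.
Visit aster.
Full post-order sequence: mint, daisy, iris, moss, fig, tulip, reed, plum, bay, fern, aster.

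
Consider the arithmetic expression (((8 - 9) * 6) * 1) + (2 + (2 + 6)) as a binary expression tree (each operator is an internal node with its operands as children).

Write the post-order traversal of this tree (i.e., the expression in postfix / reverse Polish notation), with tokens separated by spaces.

8 9 - 6 * 1 * 2 2 6 + + +

Post-order on an expression tree gives postfix notation: for each operator, emit left operand, right operand, then the operator.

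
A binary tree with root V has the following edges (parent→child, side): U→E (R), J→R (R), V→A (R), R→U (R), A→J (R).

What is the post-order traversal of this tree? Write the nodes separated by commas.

Post-order visits the left subtree, then the right subtree, then the node.
At V: no left child.
At V: go right to A.
  At A: no left child.
  At A: go right to J.
    At J: no left child.
    At J: go right to R.
      At R: no left child.
      At R: go right to U.
        At U: no left child.
        At U: go right to E.
          E is a leaf — visit E.
        Visit U.
      Visit R.
    Visit J.
  Visit A.
Visit V.

E, U, R, J, A, V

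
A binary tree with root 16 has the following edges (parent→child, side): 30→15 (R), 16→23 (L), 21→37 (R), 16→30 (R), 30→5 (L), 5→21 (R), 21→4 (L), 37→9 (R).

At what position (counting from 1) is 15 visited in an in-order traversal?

9

In-order visits the left subtree, then the node, then the right subtree.
At 16: go left to 23.
  23 is a leaf — visit 23.
Visit 16.
At 16: go right to 30.
  At 30: go left to 5.
    At 5: no left child.
    Visit 5.
    At 5: go right to 21.
      At 21: go left to 4.
        4 is a leaf — visit 4.
      Visit 21.
      At 21: go right to 37.
        At 37: no left child.
        Visit 37.
        At 37: go right to 9.
          9 is a leaf — visit 9.
  Visit 30.
  At 30: go right to 15.
    15 is a leaf — visit 15.
Full in-order sequence: 23, 16, 5, 4, 21, 37, 9, 30, 15.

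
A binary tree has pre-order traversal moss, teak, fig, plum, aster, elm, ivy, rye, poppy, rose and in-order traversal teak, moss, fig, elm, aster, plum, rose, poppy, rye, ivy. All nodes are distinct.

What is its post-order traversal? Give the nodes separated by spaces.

teak elm aster rose poppy rye ivy plum fig moss

The first element of pre-order is the root; it splits in-order into left and right subtrees.
Root moss: left subtree has 1 node {teak}, right has 8 {fig, elm, aster, plum, rose, poppy, rye, ivy}.
  Root fig: left subtree has 0 nodes { }, right has 7 {elm, aster, plum, rose, poppy, rye, ivy}.
    Root plum: left subtree has 2 nodes {elm, aster}, right has 4 {rose, poppy, rye, ivy}.
      Root aster: left subtree has 1 node {elm}, right has 0 { }.
      Root ivy: left subtree has 3 nodes {rose, poppy, rye}, right has 0 { }.
        Root rye: left subtree has 2 nodes {rose, poppy}, right has 0 { }.
          Root poppy: left subtree has 1 node {rose}, right has 0 { }.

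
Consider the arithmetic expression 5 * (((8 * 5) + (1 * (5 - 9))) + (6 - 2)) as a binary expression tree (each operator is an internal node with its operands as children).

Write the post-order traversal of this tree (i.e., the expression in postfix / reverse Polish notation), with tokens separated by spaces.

5 8 5 * 1 5 9 - * + 6 2 - + *

Post-order on an expression tree gives postfix notation: for each operator, emit left operand, right operand, then the operator.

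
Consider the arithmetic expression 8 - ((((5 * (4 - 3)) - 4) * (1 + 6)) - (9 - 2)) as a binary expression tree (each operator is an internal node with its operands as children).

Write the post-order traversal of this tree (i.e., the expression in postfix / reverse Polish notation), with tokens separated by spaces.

8 5 4 3 - * 4 - 1 6 + * 9 2 - - -

Post-order on an expression tree gives postfix notation: for each operator, emit left operand, right operand, then the operator.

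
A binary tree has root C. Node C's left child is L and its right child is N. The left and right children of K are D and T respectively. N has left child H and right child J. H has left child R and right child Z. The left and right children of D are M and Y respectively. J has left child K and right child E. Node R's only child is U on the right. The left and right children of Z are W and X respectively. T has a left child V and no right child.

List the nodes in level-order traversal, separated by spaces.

Level-order visits nodes level by level from the root, left to right within each level.
Level 0: C
Level 1: L, N
Level 2: H, J
Level 3: R, Z, K, E
Level 4: U, W, X, D, T
Level 5: M, Y, V

C L N H J R Z K E U W X D T M Y V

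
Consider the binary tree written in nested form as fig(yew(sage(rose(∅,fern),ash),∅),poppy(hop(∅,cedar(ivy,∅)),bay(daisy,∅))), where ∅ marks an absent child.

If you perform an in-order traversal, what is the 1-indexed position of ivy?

8

In-order visits the left subtree, then the node, then the right subtree.
At fig: go left to yew.
  At yew: go left to sage.
    At sage: go left to rose.
      At rose: no left child.
      Visit rose.
      At rose: go right to fern.
        fern is a leaf — visit fern.
    Visit sage.
    At sage: go right to ash.
      ash is a leaf — visit ash.
  Visit yew.
  At yew: no right child.
Visit fig.
At fig: go right to poppy.
  At poppy: go left to hop.
    At hop: no left child.
    Visit hop.
    At hop: go right to cedar.
      At cedar: go left to ivy.
        ivy is a leaf — visit ivy.
      Visit cedar.
      At cedar: no right child.
  Visit poppy.
  At poppy: go right to bay.
    At bay: go left to daisy.
      daisy is a leaf — visit daisy.
    Visit bay.
    At bay: no right child.
Full in-order sequence: rose, fern, sage, ash, yew, fig, hop, ivy, cedar, poppy, daisy, bay.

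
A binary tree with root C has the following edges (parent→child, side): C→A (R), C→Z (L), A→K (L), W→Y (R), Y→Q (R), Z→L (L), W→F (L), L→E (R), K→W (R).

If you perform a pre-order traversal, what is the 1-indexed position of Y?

Pre-order visits the node, then its left subtree, then its right subtree.
Visit C.
At C: go left to Z.
  Visit Z.
  At Z: go left to L.
    Visit L.
    At L: no left child.
    At L: go right to E.
      E is a leaf — visit E.
  At Z: no right child.
At C: go right to A.
  Visit A.
  At A: go left to K.
    Visit K.
    At K: no left child.
    At K: go right to W.
      Visit W.
      At W: go left to F.
        F is a leaf — visit F.
      At W: go right to Y.
        Visit Y.
        At Y: no left child.
        At Y: go right to Q.
          Q is a leaf — visit Q.
  At A: no right child.
Full pre-order sequence: C, Z, L, E, A, K, W, F, Y, Q.

9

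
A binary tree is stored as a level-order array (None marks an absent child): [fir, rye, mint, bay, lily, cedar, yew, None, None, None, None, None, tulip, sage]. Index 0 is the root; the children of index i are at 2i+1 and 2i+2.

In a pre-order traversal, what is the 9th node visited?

sage

Pre-order visits the node, then its left subtree, then its right subtree.
Visit fir.
At fir: go left to rye.
  Visit rye.
  At rye: go left to bay.
    bay is a leaf — visit bay.
  At rye: go right to lily.
    lily is a leaf — visit lily.
At fir: go right to mint.
  Visit mint.
  At mint: go left to cedar.
    Visit cedar.
    At cedar: no left child.
    At cedar: go right to tulip.
      tulip is a leaf — visit tulip.
  At mint: go right to yew.
    Visit yew.
    At yew: go left to sage.
      sage is a leaf — visit sage.
    At yew: no right child.
Full pre-order sequence: fir, rye, bay, lily, mint, cedar, tulip, yew, sage.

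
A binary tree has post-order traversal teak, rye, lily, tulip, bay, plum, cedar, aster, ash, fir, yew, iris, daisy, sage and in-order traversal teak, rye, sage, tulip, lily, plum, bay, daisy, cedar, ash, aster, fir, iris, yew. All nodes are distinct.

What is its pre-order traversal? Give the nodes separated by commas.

sage, rye, teak, daisy, plum, tulip, lily, bay, iris, fir, ash, cedar, aster, yew

The last element of post-order is the root; it splits in-order into left and right subtrees.
Root sage: left subtree has 2 nodes {teak, rye}, right has 11 {tulip, lily, plum, bay, daisy, cedar, ash, aster, fir, iris, yew}.
  Root rye: left subtree has 1 node {teak}, right has 0 { }.
  Root daisy: left subtree has 4 nodes {tulip, lily, plum, bay}, right has 6 {cedar, ash, aster, fir, iris, yew}.
    Root plum: left subtree has 2 nodes {tulip, lily}, right has 1 {bay}.
      Root tulip: left subtree has 0 nodes { }, right has 1 {lily}.
    Root iris: left subtree has 4 nodes {cedar, ash, aster, fir}, right has 1 {yew}.
      Root fir: left subtree has 3 nodes {cedar, ash, aster}, right has 0 { }.
        Root ash: left subtree has 1 node {cedar}, right has 1 {aster}.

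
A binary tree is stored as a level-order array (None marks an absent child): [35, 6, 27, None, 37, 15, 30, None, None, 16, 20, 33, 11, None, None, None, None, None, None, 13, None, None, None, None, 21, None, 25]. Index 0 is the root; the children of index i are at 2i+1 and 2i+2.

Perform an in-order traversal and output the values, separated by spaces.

In-order visits the left subtree, then the node, then the right subtree.
At 35: go left to 6.
  At 6: no left child.
  Visit 6.
  At 6: go right to 37.
    At 37: go left to 16.
      At 16: go left to 13.
        13 is a leaf — visit 13.
      Visit 16.
      At 16: no right child.
    Visit 37.
    At 37: go right to 20.
      20 is a leaf — visit 20.
Visit 35.
At 35: go right to 27.
  At 27: go left to 15.
    At 15: go left to 33.
      At 33: no left child.
      Visit 33.
      At 33: go right to 21.
        21 is a leaf — visit 21.
    Visit 15.
    At 15: go right to 11.
      At 11: no left child.
      Visit 11.
      At 11: go right to 25.
        25 is a leaf — visit 25.
  Visit 27.
  At 27: go right to 30.
    30 is a leaf — visit 30.

6 13 16 37 20 35 33 21 15 11 25 27 30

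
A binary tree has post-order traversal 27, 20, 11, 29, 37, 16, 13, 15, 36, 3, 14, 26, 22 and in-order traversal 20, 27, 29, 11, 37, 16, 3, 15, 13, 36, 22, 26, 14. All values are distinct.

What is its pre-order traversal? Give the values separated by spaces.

22 3 16 37 29 20 27 11 36 15 13 26 14

The last element of post-order is the root; it splits in-order into left and right subtrees.
Root 22: left subtree has 10 nodes {20, 27, 29, 11, 37, 16, 3, 15, 13, 36}, right has 2 {26, 14}.
  Root 3: left subtree has 6 nodes {20, 27, 29, 11, 37, 16}, right has 3 {15, 13, 36}.
    Root 16: left subtree has 5 nodes {20, 27, 29, 11, 37}, right has 0 { }.
      Root 37: left subtree has 4 nodes {20, 27, 29, 11}, right has 0 { }.
        Root 29: left subtree has 2 nodes {20, 27}, right has 1 {11}.
          Root 20: left subtree has 0 nodes { }, right has 1 {27}.
    Root 36: left subtree has 2 nodes {15, 13}, right has 0 { }.
      Root 15: left subtree has 0 nodes { }, right has 1 {13}.
  Root 26: left subtree has 0 nodes { }, right has 1 {14}.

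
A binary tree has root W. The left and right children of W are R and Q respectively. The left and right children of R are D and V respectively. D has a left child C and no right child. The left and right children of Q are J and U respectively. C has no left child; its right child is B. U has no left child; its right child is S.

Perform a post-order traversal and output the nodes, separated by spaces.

Post-order visits the left subtree, then the right subtree, then the node.
At W: go left to R.
  At R: go left to D.
    At D: go left to C.
      At C: no left child.
      At C: go right to B.
        B is a leaf — visit B.
      Visit C.
    At D: no right child.
    Visit D.
  At R: go right to V.
    V is a leaf — visit V.
  Visit R.
At W: go right to Q.
  At Q: go left to J.
    J is a leaf — visit J.
  At Q: go right to U.
    At U: no left child.
    At U: go right to S.
      S is a leaf — visit S.
    Visit U.
  Visit Q.
Visit W.

B C D V R J S U Q W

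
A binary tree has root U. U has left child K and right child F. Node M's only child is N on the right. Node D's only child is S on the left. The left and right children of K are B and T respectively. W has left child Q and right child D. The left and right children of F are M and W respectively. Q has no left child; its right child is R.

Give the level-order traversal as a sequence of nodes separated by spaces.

Level-order visits nodes level by level from the root, left to right within each level.
Level 0: U
Level 1: K, F
Level 2: B, T, M, W
Level 3: N, Q, D
Level 4: R, S

U K F B T M W N Q D R S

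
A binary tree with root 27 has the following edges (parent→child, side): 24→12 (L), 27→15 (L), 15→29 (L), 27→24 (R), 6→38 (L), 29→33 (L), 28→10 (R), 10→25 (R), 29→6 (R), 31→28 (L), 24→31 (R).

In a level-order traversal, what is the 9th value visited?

28

Level-order visits nodes level by level from the root, left to right within each level.
Level 0: 27
Level 1: 15, 24
Level 2: 29, 12, 31
Level 3: 33, 6, 28
Level 4: 38, 10
Level 5: 25
Full level-order sequence: 27, 15, 24, 29, 12, 31, 33, 6, 28, 38, 10, 25.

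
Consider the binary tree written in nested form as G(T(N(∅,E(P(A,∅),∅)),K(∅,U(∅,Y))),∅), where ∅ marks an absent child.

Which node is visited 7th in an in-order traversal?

In-order visits the left subtree, then the node, then the right subtree.
At G: go left to T.
  At T: go left to N.
    At N: no left child.
    Visit N.
    At N: go right to E.
      At E: go left to P.
        At P: go left to A.
          A is a leaf — visit A.
        Visit P.
        At P: no right child.
      Visit E.
      At E: no right child.
  Visit T.
  At T: go right to K.
    At K: no left child.
    Visit K.
    At K: go right to U.
      At U: no left child.
      Visit U.
      At U: go right to Y.
        Y is a leaf — visit Y.
Visit G.
At G: no right child.
Full in-order sequence: N, A, P, E, T, K, U, Y, G.

U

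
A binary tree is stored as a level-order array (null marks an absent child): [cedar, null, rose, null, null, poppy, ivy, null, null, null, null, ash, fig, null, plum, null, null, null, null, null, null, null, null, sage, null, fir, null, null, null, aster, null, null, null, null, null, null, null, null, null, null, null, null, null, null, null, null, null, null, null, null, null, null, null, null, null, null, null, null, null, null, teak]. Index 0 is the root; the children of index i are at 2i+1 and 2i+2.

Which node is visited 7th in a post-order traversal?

Post-order visits the left subtree, then the right subtree, then the node.
At cedar: no left child.
At cedar: go right to rose.
  At rose: go left to poppy.
    At poppy: go left to ash.
      At ash: go left to sage.
        sage is a leaf — visit sage.
      At ash: no right child.
      Visit ash.
    At poppy: go right to fig.
      At fig: go left to fir.
        fir is a leaf — visit fir.
      At fig: no right child.
      Visit fig.
    Visit poppy.
  At rose: go right to ivy.
    At ivy: no left child.
    At ivy: go right to plum.
      At plum: go left to aster.
        At aster: no left child.
        At aster: go right to teak.
          teak is a leaf — visit teak.
        Visit aster.
      At plum: no right child.
      Visit plum.
    Visit ivy.
  Visit rose.
Visit cedar.
Full post-order sequence: sage, ash, fir, fig, poppy, teak, aster, plum, ivy, rose, cedar.

aster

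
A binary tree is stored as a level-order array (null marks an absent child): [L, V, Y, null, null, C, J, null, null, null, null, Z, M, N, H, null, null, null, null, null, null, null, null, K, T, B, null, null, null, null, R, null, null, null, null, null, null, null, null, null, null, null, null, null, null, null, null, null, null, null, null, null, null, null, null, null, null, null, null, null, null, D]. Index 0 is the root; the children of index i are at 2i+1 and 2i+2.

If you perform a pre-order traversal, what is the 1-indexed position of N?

11

Pre-order visits the node, then its left subtree, then its right subtree.
Visit L.
At L: go left to V.
  V is a leaf — visit V.
At L: go right to Y.
  Visit Y.
  At Y: go left to C.
    Visit C.
    At C: go left to Z.
      Visit Z.
      At Z: go left to K.
        K is a leaf — visit K.
      At Z: go right to T.
        T is a leaf — visit T.
    At C: go right to M.
      Visit M.
      At M: go left to B.
        B is a leaf — visit B.
      At M: no right child.
  At Y: go right to J.
    Visit J.
    At J: go left to N.
      N is a leaf — visit N.
    At J: go right to H.
      Visit H.
      At H: no left child.
      At H: go right to R.
        Visit R.
        At R: go left to D.
          D is a leaf — visit D.
        At R: no right child.
Full pre-order sequence: L, V, Y, C, Z, K, T, M, B, J, N, H, R, D.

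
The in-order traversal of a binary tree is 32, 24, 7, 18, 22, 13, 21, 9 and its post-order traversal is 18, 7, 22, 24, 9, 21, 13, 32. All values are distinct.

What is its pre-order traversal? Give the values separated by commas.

The last element of post-order is the root; it splits in-order into left and right subtrees.
Root 32: left subtree has 0 nodes { }, right has 7 {24, 7, 18, 22, 13, 21, 9}.
  Root 13: left subtree has 4 nodes {24, 7, 18, 22}, right has 2 {21, 9}.
    Root 24: left subtree has 0 nodes { }, right has 3 {7, 18, 22}.
      Root 22: left subtree has 2 nodes {7, 18}, right has 0 { }.
        Root 7: left subtree has 0 nodes { }, right has 1 {18}.
    Root 21: left subtree has 0 nodes { }, right has 1 {9}.

32, 13, 24, 22, 7, 18, 21, 9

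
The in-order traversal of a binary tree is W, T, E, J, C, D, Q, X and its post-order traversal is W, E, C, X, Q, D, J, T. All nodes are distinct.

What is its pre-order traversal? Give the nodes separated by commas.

The last element of post-order is the root; it splits in-order into left and right subtrees.
Root T: left subtree has 1 node {W}, right has 6 {E, J, C, D, Q, X}.
  Root J: left subtree has 1 node {E}, right has 4 {C, D, Q, X}.
    Root D: left subtree has 1 node {C}, right has 2 {Q, X}.
      Root Q: left subtree has 0 nodes { }, right has 1 {X}.

T, W, J, E, D, C, Q, X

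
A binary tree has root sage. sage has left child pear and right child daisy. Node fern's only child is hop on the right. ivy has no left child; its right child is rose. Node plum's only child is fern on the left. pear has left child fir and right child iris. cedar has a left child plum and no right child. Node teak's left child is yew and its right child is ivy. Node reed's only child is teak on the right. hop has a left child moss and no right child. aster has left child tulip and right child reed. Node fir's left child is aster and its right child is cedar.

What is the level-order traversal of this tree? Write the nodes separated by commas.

sage, pear, daisy, fir, iris, aster, cedar, tulip, reed, plum, teak, fern, yew, ivy, hop, rose, moss

Level-order visits nodes level by level from the root, left to right within each level.
Level 0: sage
Level 1: pear, daisy
Level 2: fir, iris
Level 3: aster, cedar
Level 4: tulip, reed, plum
Level 5: teak, fern
Level 6: yew, ivy, hop
Level 7: rose, moss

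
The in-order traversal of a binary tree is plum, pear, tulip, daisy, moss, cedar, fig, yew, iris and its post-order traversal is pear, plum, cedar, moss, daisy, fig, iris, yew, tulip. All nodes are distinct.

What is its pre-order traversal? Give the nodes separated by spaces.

tulip plum pear yew fig daisy moss cedar iris

The last element of post-order is the root; it splits in-order into left and right subtrees.
Root tulip: left subtree has 2 nodes {plum, pear}, right has 6 {daisy, moss, cedar, fig, yew, iris}.
  Root plum: left subtree has 0 nodes { }, right has 1 {pear}.
  Root yew: left subtree has 4 nodes {daisy, moss, cedar, fig}, right has 1 {iris}.
    Root fig: left subtree has 3 nodes {daisy, moss, cedar}, right has 0 { }.
      Root daisy: left subtree has 0 nodes { }, right has 2 {moss, cedar}.
        Root moss: left subtree has 0 nodes { }, right has 1 {cedar}.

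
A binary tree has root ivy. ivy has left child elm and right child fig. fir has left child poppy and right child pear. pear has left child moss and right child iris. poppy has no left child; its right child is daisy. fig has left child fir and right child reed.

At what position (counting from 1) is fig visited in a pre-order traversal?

Pre-order visits the node, then its left subtree, then its right subtree.
Visit ivy.
At ivy: go left to elm.
  elm is a leaf — visit elm.
At ivy: go right to fig.
  Visit fig.
  At fig: go left to fir.
    Visit fir.
    At fir: go left to poppy.
      Visit poppy.
      At poppy: no left child.
      At poppy: go right to daisy.
        daisy is a leaf — visit daisy.
    At fir: go right to pear.
      Visit pear.
      At pear: go left to moss.
        moss is a leaf — visit moss.
      At pear: go right to iris.
        iris is a leaf — visit iris.
  At fig: go right to reed.
    reed is a leaf — visit reed.
Full pre-order sequence: ivy, elm, fig, fir, poppy, daisy, pear, moss, iris, reed.

3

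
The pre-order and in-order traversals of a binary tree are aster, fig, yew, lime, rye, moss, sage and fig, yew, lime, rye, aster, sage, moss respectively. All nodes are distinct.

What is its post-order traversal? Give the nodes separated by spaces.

The first element of pre-order is the root; it splits in-order into left and right subtrees.
Root aster: left subtree has 4 nodes {fig, yew, lime, rye}, right has 2 {sage, moss}.
  Root fig: left subtree has 0 nodes { }, right has 3 {yew, lime, rye}.
    Root yew: left subtree has 0 nodes { }, right has 2 {lime, rye}.
      Root lime: left subtree has 0 nodes { }, right has 1 {rye}.
  Root moss: left subtree has 1 node {sage}, right has 0 { }.

rye lime yew fig sage moss aster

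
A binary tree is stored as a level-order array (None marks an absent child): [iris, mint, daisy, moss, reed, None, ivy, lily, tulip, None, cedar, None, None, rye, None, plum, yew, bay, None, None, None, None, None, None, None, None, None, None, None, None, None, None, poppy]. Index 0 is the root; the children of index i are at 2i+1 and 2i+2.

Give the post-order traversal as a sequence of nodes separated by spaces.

poppy plum yew lily bay tulip moss cedar reed mint rye ivy daisy iris

Post-order visits the left subtree, then the right subtree, then the node.
At iris: go left to mint.
  At mint: go left to moss.
    At moss: go left to lily.
      At lily: go left to plum.
        At plum: no left child.
        At plum: go right to poppy.
          poppy is a leaf — visit poppy.
        Visit plum.
      At lily: go right to yew.
        yew is a leaf — visit yew.
      Visit lily.
    At moss: go right to tulip.
      At tulip: go left to bay.
        bay is a leaf — visit bay.
      At tulip: no right child.
      Visit tulip.
    Visit moss.
  At mint: go right to reed.
    At reed: no left child.
    At reed: go right to cedar.
      cedar is a leaf — visit cedar.
    Visit reed.
  Visit mint.
At iris: go right to daisy.
  At daisy: no left child.
  At daisy: go right to ivy.
    At ivy: go left to rye.
      rye is a leaf — visit rye.
    At ivy: no right child.
    Visit ivy.
  Visit daisy.
Visit iris.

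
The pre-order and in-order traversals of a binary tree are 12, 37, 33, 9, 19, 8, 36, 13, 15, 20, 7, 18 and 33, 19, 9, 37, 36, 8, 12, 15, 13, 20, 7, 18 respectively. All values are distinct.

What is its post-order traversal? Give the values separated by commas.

19, 9, 33, 36, 8, 37, 15, 18, 7, 20, 13, 12

The first element of pre-order is the root; it splits in-order into left and right subtrees.
Root 12: left subtree has 6 nodes {33, 19, 9, 37, 36, 8}, right has 5 {15, 13, 20, 7, 18}.
  Root 37: left subtree has 3 nodes {33, 19, 9}, right has 2 {36, 8}.
    Root 33: left subtree has 0 nodes { }, right has 2 {19, 9}.
      Root 9: left subtree has 1 node {19}, right has 0 { }.
    Root 8: left subtree has 1 node {36}, right has 0 { }.
  Root 13: left subtree has 1 node {15}, right has 3 {20, 7, 18}.
    Root 20: left subtree has 0 nodes { }, right has 2 {7, 18}.
      Root 7: left subtree has 0 nodes { }, right has 1 {18}.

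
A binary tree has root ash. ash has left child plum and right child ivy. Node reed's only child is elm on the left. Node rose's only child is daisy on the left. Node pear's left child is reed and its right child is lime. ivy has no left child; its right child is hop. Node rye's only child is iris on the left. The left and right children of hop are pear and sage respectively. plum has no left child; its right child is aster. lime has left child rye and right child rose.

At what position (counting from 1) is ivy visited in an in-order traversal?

4

In-order visits the left subtree, then the node, then the right subtree.
At ash: go left to plum.
  At plum: no left child.
  Visit plum.
  At plum: go right to aster.
    aster is a leaf — visit aster.
Visit ash.
At ash: go right to ivy.
  At ivy: no left child.
  Visit ivy.
  At ivy: go right to hop.
    At hop: go left to pear.
      At pear: go left to reed.
        At reed: go left to elm.
          elm is a leaf — visit elm.
        Visit reed.
        At reed: no right child.
      Visit pear.
      At pear: go right to lime.
        At lime: go left to rye.
          At rye: go left to iris.
            iris is a leaf — visit iris.
          Visit rye.
          At rye: no right child.
        Visit lime.
        At lime: go right to rose.
          At rose: go left to daisy.
            daisy is a leaf — visit daisy.
          Visit rose.
          At rose: no right child.
    Visit hop.
    At hop: go right to sage.
      sage is a leaf — visit sage.
Full in-order sequence: plum, aster, ash, ivy, elm, reed, pear, iris, rye, lime, daisy, rose, hop, sage.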